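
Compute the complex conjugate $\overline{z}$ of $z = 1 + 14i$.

If z = a + bi, then conjugate(z) = a - bi
conjugate(1 + 14i) = 1 - 14i


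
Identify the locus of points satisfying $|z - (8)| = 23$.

|z - z0| = r describes a circle centered at z0 with radius r
Here z0 = 8 and r = 23
Locus: Circle centered at (8, 0) with radius 23


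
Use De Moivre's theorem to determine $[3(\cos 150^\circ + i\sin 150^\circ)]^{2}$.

By De Moivre: z^n = r^n(cos(nθ) + i sin(nθ))
= 3^2(cos(2*150°) + i sin(2*150°))
= 9(cos 300° + i sin 300°)
= 9/2 - (9*sqrt(3)/2)i


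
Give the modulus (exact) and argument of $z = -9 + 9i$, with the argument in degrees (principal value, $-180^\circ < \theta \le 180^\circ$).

|z| = sqrt((-9)^2 + 9^2) = sqrt(162)
arg(z) = arctan(b/a) = arctan(9/-9) (quadrant-adjusted) = 135°


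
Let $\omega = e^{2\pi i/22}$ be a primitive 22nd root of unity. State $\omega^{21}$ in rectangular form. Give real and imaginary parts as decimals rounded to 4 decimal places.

ω^21 = e^(2πi·21/22) = e^(i·21π/11)
= cos(21π/11) + i sin(21π/11)
= 0.9595 - 0.2817i


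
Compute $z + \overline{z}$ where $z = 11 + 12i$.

z + conjugate(z) = (a + bi) + (a - bi) = 2a
= 2 * 11 = 22


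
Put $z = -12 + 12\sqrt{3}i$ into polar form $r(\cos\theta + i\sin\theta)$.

r = |z| = sqrt(a^2 + b^2) = sqrt((-12)^2 + (12*sqrt(3))^2) = sqrt(144 + 432) = sqrt(576) = 24
θ = arctan(b/a) = arctan(20.7846/-12) (quadrant-adjusted) = 120°
z = 24(cos 120° + i sin 120°)


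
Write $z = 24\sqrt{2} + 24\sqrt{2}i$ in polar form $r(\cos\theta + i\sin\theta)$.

r = |z| = sqrt(a^2 + b^2) = sqrt((24*sqrt(2))^2 + (24*sqrt(2))^2) = sqrt(1152 + 1152) = sqrt(2304) = 48
θ = arctan(b/a) = arctan(33.9411/33.9411) (quadrant-adjusted) = 45°
z = 48(cos 45° + i sin 45°)


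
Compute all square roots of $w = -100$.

|w| = 100, arg(w) = 180°
Root modulus = 100^(1/2) = 10
Root arguments: θ_k = (180° + 360°k)/2 for k = 0, 1, ..., 1
Roots: 10i, -10i


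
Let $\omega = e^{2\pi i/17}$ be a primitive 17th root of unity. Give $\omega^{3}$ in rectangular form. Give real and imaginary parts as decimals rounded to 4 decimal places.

ω^3 = e^(2πi·3/17) = e^(i·6π/17)
= cos(6π/17) + i sin(6π/17)
= 0.4457 + 0.8952i


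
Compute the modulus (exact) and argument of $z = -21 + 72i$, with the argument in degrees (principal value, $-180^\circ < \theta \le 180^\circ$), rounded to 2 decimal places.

|z| = sqrt((-21)^2 + 72^2) = 75
arg(z) = arctan(b/a) = arctan(72/-21) (quadrant-adjusted) = 106.26°


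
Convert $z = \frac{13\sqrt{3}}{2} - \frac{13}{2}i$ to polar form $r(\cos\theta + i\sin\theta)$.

r = |z| = sqrt(a^2 + b^2) = sqrt((13*sqrt(3)/2)^2 + (-13/2)^2) = sqrt(507/4 + 169/4) = sqrt(169) = 13
θ = arctan(b/a) = arctan(-6.5/11.2583) (quadrant-adjusted) = 330°
z = 13(cos 330° + i sin 330°)


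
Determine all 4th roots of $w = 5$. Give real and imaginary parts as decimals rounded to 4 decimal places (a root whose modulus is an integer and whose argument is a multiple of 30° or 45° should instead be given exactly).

|w| = 5, arg(w) = 0°
Root modulus = 5^(1/4) ≈ 1.495349
Root arguments: θ_k = (0° + 360°k)/4 for k = 0, 1, ..., 3
Compute each root as (root modulus)(cos θ_k + i sin θ_k) using full-precision intermediates, then round to 4 decimal places.
Roots: 1.4953, 1.4953i, -1.4953, -1.4953i


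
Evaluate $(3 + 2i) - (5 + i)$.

(3 - 5) + (2 - 1)i = -2 + i


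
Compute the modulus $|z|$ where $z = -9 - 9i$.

|z| = sqrt(a^2 + b^2) = sqrt((-9)^2 + (-9)^2) = sqrt(162) = sqrt(162)


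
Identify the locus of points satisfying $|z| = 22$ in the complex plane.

|z| = 22 means sqrt(x^2 + y^2) = 22
This is a circle of radius 22 centered at the origin


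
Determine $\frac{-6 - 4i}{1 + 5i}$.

Multiply numerator and denominator by conjugate (1 - 5i):
= (-6 - 4i)(1 - 5i) / (1^2 + 5^2)
= (-26 + 26i) / 26
= -1 + i


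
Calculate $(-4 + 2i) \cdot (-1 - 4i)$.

(a1*a2 - b1*b2) + (a1*b2 + b1*a2)i
= (4 - (-8)) + (16 + (-2))i
= 12 + 14i


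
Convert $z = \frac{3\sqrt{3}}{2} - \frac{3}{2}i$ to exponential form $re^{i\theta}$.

r = |z| = sqrt((3*sqrt(3)/2)^2 + (-3/2)^2) = sqrt(27/4 + 9/4) = sqrt(9) = 3
θ = arctan(b/a) = arctan(-1.5/2.5981) (quadrant-adjusted) = -30° = -π/6
z = 3e^(-i*π/6)


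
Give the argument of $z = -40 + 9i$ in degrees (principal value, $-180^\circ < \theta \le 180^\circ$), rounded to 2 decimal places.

θ = arctan(b/a) = arctan(9/-40) (quadrant-adjusted) = 167.32°


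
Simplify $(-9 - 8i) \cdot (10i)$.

(a1*a2 - b1*b2) + (a1*b2 + b1*a2)i
= (0 - (-80)) + (-90 + 0)i
= 80 - 90i


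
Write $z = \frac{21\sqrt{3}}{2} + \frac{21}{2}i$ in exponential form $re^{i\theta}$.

r = |z| = sqrt((21*sqrt(3)/2)^2 + (21/2)^2) = sqrt(1323/4 + 441/4) = sqrt(441) = 21
θ = arctan(b/a) = arctan(10.5/18.1865) (quadrant-adjusted) = 30° = π/6
z = 21e^(i*π/6)


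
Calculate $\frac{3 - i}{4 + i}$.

Multiply numerator and denominator by conjugate (4 - i):
= (3 - i)(4 - i) / (4^2 + 1^2)
= (11 - 7i) / 17
= 11/17 - (7/17)i


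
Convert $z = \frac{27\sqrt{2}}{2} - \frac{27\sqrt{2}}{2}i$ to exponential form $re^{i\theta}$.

r = |z| = sqrt((27*sqrt(2)/2)^2 + (-27*sqrt(2)/2)^2) = sqrt(729/2 + 729/2) = sqrt(729) = 27
θ = arctan(b/a) = arctan(-19.0919/19.0919) (quadrant-adjusted) = -45° = -π/4
z = 27e^(-i*π/4)


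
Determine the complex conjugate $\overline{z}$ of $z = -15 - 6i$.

If z = a + bi, then conjugate(z) = a - bi
conjugate(-15 - 6i) = -15 + 6i


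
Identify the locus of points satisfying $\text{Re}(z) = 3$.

Re(z) = x where z = x + yi; the equation x = 3 is satisfied by all points with that x-coordinate
Locus: Vertical line x = 3


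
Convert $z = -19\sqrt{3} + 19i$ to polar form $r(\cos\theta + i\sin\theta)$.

r = |z| = sqrt(a^2 + b^2) = sqrt((-19*sqrt(3))^2 + (19)^2) = sqrt(1083 + 361) = sqrt(1444) = 38
θ = arctan(b/a) = arctan(19/-32.909) (quadrant-adjusted) = 150°
z = 38(cos 150° + i sin 150°)


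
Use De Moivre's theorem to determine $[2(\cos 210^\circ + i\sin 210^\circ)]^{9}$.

By De Moivre: z^n = r^n(cos(nθ) + i sin(nθ))
= 2^9(cos(9*210°) + i sin(9*210°))
= 512(cos 90° + i sin 90°)
= 512i


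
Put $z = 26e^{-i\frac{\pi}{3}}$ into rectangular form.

a = r cos θ = 26 * 1/2 = 13
b = r sin θ = 26 * -sqrt(3)/2 = -13*sqrt(3)
z = 13 - 13*sqrt(3)i


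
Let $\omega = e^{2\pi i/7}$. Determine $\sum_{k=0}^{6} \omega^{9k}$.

Let ζ = ω^9 = e^(2πi·9/7). Since 7 ∤ 9, ζ ≠ 1.
Sum = Σ_{k=0}^{6} ζ^k = (ζ^7 - 1)/(ζ - 1) = (ω^{9·7} - 1)/(ζ - 1) = (1 - 1)/(ζ - 1) = 0


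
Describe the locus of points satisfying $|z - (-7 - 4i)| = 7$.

|z - z0| = r describes a circle centered at z0 with radius r
Here z0 = -7 - 4i and r = 7
Locus: Circle centered at (-7, -4) with radius 7


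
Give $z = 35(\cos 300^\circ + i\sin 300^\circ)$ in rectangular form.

a = r cos θ = 35 * 1/2 = 35/2
b = r sin θ = 35 * -sqrt(3)/2 = -35*sqrt(3)/2
z = 35/2 - (35*sqrt(3)/2)i


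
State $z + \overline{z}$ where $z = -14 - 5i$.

z + conjugate(z) = (a + bi) + (a - bi) = 2a
= 2 * (-14) = -28


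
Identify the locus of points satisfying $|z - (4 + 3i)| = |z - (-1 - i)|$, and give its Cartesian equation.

|z - z1| = |z - z2| means z is equidistant from z1 and z2,
i.e. the perpendicular bisector of the segment from (4, 3) to (-1, -1) (midpoint (3/2, 1)).
With z = x + yi, square both sides:
(x - 4)^2 + (y - 3)^2 = (x - (-1))^2 + (y - (-1))^2
The x^2 and y^2 terms cancel: -10x + (-8)y = 2 - 25 = -23
Simplify: 10x + 8y = 23
Locus: Perpendicular bisector of the segment from (4, 3) to (-1, -1): the line 10x + 8y = 23


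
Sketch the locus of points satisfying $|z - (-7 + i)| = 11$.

|z - z0| = r describes a circle centered at z0 with radius r
Here z0 = -7 + i and r = 11
Locus: Circle centered at (-7, 1) with radius 11


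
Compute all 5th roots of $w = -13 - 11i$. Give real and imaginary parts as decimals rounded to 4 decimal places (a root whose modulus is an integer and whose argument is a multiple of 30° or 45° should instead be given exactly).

|w| = sqrt(290) ≈ 17.029386, arg(w) ≈ 220.236358°
Root modulus = sqrt(290)^(1/5) ≈ 1.762949
Root arguments: θ_k = (arg(w) + 360°k)/5 for k = 0, 1, ..., 4
Compute each root as (root modulus)(cos θ_k + i sin θ_k) using full-precision intermediates, then round to 4 decimal places.
Roots: 1.2671 + 1.2257i, -0.7741 + 1.5839i, -1.7456 - 0.2468i, -0.3047 - 1.7364i, 1.5573 - 0.8264i


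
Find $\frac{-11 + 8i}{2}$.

Divisor is real, so divide each part by 2:
= -11/2 + 4i


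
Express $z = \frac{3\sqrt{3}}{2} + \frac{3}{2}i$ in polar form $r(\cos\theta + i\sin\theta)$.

r = |z| = sqrt(a^2 + b^2) = sqrt((3*sqrt(3)/2)^2 + (3/2)^2) = sqrt(27/4 + 9/4) = sqrt(9) = 3
θ = arctan(b/a) = arctan(1.5/2.5981) (quadrant-adjusted) = 30°
z = 3(cos 30° + i sin 30°)


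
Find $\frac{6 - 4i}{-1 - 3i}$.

Multiply numerator and denominator by conjugate (-1 + 3i):
= (6 - 4i)(-1 + 3i) / ((-1)^2 + (-3)^2)
= (6 + 22i) / 10
Divide through by 2: (3 + 11i) / 5
= 3/5 + (11/5)i


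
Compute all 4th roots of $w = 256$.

|w| = 256, arg(w) = 0°
Root modulus = 256^(1/4) = 4
Root arguments: θ_k = (0° + 360°k)/4 for k = 0, 1, ..., 3
Roots: 4, 4i, -4, -4i


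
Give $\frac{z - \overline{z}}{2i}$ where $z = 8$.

z - conjugate(z) = 2bi
(z - conjugate(z))/(2i) = 2bi/(2i) = b = 0


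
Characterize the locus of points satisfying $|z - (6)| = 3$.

|z - z0| = r describes a circle centered at z0 with radius r
Here z0 = 6 and r = 3
Locus: Circle centered at (6, 0) with radius 3


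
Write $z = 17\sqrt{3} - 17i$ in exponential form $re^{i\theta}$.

r = |z| = sqrt((17*sqrt(3))^2 + (-17)^2) = sqrt(867 + 289) = sqrt(1156) = 34
θ = arctan(b/a) = arctan(-17/29.4449) (quadrant-adjusted) = -30° = -π/6
z = 34e^(-i*π/6)


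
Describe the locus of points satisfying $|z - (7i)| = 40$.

|z - z0| = r describes a circle centered at z0 with radius r
Here z0 = 7i and r = 40
Locus: Circle centered at (0, 7) with radius 40


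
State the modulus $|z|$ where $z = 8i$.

|z| = sqrt(a^2 + b^2) = sqrt(0^2 + 8^2) = sqrt(64) = 8


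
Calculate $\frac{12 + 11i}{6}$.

Divisor is real, so divide each part by 6:
= 2 + (11/6)i


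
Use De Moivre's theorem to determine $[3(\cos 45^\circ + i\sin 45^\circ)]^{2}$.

By De Moivre: z^n = r^n(cos(nθ) + i sin(nθ))
= 3^2(cos(2*45°) + i sin(2*45°))
= 9(cos 90° + i sin 90°)
= 9i


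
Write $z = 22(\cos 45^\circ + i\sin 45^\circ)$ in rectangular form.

a = r cos θ = 22 * sqrt(2)/2 = 11*sqrt(2)
b = r sin θ = 22 * sqrt(2)/2 = 11*sqrt(2)
z = 11*sqrt(2) + 11*sqrt(2)i


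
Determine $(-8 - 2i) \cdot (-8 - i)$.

(a1*a2 - b1*b2) + (a1*b2 + b1*a2)i
= (64 - 2) + (8 + 16)i
= 62 + 24i


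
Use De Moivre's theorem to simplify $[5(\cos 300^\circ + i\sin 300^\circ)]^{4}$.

By De Moivre: z^n = r^n(cos(nθ) + i sin(nθ))
= 5^4(cos(4*300°) + i sin(4*300°))
= 625(cos 120° + i sin 120°)
= -625/2 + (625*sqrt(3)/2)i


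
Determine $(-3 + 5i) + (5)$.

(-3 + 5) + (5 + 0)i = 2 + 5i


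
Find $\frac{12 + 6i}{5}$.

Divisor is real, so divide each part by 5:
= 12/5 + (6/5)i


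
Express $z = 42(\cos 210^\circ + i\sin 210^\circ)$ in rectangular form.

a = r cos θ = 42 * -sqrt(3)/2 = -21*sqrt(3)
b = r sin θ = 42 * -1/2 = -21
z = -21*sqrt(3) - 21i


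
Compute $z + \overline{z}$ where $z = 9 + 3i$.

z + conjugate(z) = (a + bi) + (a - bi) = 2a
= 2 * 9 = 18


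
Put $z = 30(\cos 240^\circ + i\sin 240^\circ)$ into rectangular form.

a = r cos θ = 30 * -1/2 = -15
b = r sin θ = 30 * -sqrt(3)/2 = -15*sqrt(3)
z = -15 - 15*sqrt(3)i


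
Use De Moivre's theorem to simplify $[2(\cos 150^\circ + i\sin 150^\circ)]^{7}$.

By De Moivre: z^n = r^n(cos(nθ) + i sin(nθ))
= 2^7(cos(7*150°) + i sin(7*150°))
= 128(cos 330° + i sin 330°)
= 64*sqrt(3) - 64i


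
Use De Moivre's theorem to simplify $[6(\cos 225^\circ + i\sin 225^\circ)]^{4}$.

By De Moivre: z^n = r^n(cos(nθ) + i sin(nθ))
= 6^4(cos(4*225°) + i sin(4*225°))
= 1296(cos 180° + i sin 180°)
= -1296


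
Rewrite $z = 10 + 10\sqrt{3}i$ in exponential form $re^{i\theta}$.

r = |z| = sqrt((10)^2 + (10*sqrt(3))^2) = sqrt(100 + 300) = sqrt(400) = 20
θ = arctan(b/a) = arctan(17.3205/10) (quadrant-adjusted) = 60° = π/3
z = 20e^(i*π/3)


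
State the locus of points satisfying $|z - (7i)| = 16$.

|z - z0| = r describes a circle centered at z0 with radius r
Here z0 = 7i and r = 16
Locus: Circle centered at (0, 7) with radius 16


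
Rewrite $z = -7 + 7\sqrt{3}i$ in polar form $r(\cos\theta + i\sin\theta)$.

r = |z| = sqrt(a^2 + b^2) = sqrt((-7)^2 + (7*sqrt(3))^2) = sqrt(49 + 147) = sqrt(196) = 14
θ = arctan(b/a) = arctan(12.1244/-7) (quadrant-adjusted) = 120°
z = 14(cos 120° + i sin 120°)


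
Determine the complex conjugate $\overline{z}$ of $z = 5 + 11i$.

If z = a + bi, then conjugate(z) = a - bi
conjugate(5 + 11i) = 5 - 11i


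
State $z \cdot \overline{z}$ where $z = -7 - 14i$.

z * conjugate(z) = |z|^2 = a^2 + b^2
= (-7)^2 + (-14)^2 = 245


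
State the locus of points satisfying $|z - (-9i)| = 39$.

|z - z0| = r describes a circle centered at z0 with radius r
Here z0 = -9i and r = 39
Locus: Circle centered at (0, -9) with radius 39


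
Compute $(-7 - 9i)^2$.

(a + bi)^2 = a^2 - b^2 + 2abi
= (-7)^2 - (-9)^2 + 2*(-7)*(-9)i
= -32 + 126i


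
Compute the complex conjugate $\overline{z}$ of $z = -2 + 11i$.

If z = a + bi, then conjugate(z) = a - bi
conjugate(-2 + 11i) = -2 - 11i


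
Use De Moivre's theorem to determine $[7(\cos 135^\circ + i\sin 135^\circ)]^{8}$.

By De Moivre: z^n = r^n(cos(nθ) + i sin(nθ))
= 7^8(cos(8*135°) + i sin(8*135°))
= 5764801(cos 0° + i sin 0°)
= 5764801


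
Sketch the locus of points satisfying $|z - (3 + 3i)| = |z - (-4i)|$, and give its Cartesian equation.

|z - z1| = |z - z2| means z is equidistant from z1 and z2,
i.e. the perpendicular bisector of the segment from (3, 3) to (0, -4) (midpoint (3/2, -1/2)).
With z = x + yi, square both sides:
(x - 3)^2 + (y - 3)^2 = (x - 0)^2 + (y - (-4))^2
The x^2 and y^2 terms cancel: -6x + (-14)y = 16 - 18 = -2
Simplify: 3x + 7y = 1
Locus: Perpendicular bisector of the segment from (3, 3) to (0, -4): the line 3x + 7y = 1


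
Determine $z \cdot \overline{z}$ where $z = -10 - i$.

z * conjugate(z) = |z|^2 = a^2 + b^2
= (-10)^2 + (-1)^2 = 101


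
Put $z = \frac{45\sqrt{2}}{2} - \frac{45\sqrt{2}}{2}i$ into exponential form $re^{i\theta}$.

r = |z| = sqrt((45*sqrt(2)/2)^2 + (-45*sqrt(2)/2)^2) = sqrt(2025/2 + 2025/2) = sqrt(2025) = 45
θ = arctan(b/a) = arctan(-31.8198/31.8198) (quadrant-adjusted) = -45° = -π/4
z = 45e^(-i*π/4)


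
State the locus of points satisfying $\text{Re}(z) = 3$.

Re(z) = x where z = x + yi; the equation x = 3 is satisfied by all points with that x-coordinate
Locus: Vertical line x = 3


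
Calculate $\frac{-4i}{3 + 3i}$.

Multiply numerator and denominator by conjugate (3 - 3i):
= (-4i)(3 - 3i) / (3^2 + 3^2)
= (-12 - 12i) / 18
Divide through by 6: (-2 - 2i) / 3
= -2/3 - (2/3)i


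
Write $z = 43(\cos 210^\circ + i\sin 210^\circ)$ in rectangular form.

a = r cos θ = 43 * -sqrt(3)/2 = -43*sqrt(3)/2
b = r sin θ = 43 * -1/2 = -43/2
z = -43*sqrt(3)/2 - (43/2)i


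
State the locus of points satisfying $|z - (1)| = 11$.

|z - z0| = r describes a circle centered at z0 with radius r
Here z0 = 1 and r = 11
Locus: Circle centered at (1, 0) with radius 11


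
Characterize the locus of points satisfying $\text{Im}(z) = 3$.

Im(z) = y where z = x + yi; the equation y = 3 is satisfied by all points with that y-coordinate
Locus: Horizontal line y = 3


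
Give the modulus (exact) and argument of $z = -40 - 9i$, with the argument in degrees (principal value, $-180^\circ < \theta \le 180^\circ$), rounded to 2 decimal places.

|z| = sqrt((-40)^2 + (-9)^2) = 41
arg(z) = arctan(b/a) = arctan(-9/-40) (quadrant-adjusted) = -167.32°


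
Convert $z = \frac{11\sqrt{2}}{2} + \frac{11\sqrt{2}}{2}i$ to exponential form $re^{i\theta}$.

r = |z| = sqrt((11*sqrt(2)/2)^2 + (11*sqrt(2)/2)^2) = sqrt(121/2 + 121/2) = sqrt(121) = 11
θ = arctan(b/a) = arctan(7.7782/7.7782) (quadrant-adjusted) = 45° = π/4
z = 11e^(i*π/4)


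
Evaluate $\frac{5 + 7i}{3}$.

Divisor is real, so divide each part by 3:
= 5/3 + (7/3)i


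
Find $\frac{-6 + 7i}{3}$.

Divisor is real, so divide each part by 3:
= -2 + (7/3)i


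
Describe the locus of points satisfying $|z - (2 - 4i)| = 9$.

|z - z0| = r describes a circle centered at z0 with radius r
Here z0 = 2 - 4i and r = 9
Locus: Circle centered at (2, -4) with radius 9


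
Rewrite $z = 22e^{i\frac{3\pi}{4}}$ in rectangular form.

a = r cos θ = 22 * -sqrt(2)/2 = -11*sqrt(2)
b = r sin θ = 22 * sqrt(2)/2 = 11*sqrt(2)
z = -11*sqrt(2) + 11*sqrt(2)i


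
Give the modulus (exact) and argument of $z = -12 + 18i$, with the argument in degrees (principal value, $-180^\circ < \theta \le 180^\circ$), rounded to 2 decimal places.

|z| = sqrt((-12)^2 + 18^2) = sqrt(468)
arg(z) = arctan(b/a) = arctan(18/-12) (quadrant-adjusted) = 123.69°


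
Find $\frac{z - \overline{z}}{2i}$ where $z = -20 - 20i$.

z - conjugate(z) = 2bi
(z - conjugate(z))/(2i) = 2bi/(2i) = b = -20


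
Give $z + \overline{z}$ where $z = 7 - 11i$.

z + conjugate(z) = (a + bi) + (a - bi) = 2a
= 2 * 7 = 14


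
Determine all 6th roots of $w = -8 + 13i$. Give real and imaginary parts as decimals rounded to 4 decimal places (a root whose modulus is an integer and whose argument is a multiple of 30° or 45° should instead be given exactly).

|w| = sqrt(233) ≈ 15.264338, arg(w) ≈ 121.607502°
Root modulus = sqrt(233)^(1/6) ≈ 1.574997
Root arguments: θ_k = (arg(w) + 360°k)/6 for k = 0, 1, ..., 5
Compute each root as (root modulus)(cos θ_k + i sin θ_k) using full-precision intermediates, then round to 4 decimal places.
Roots: 1.4775 + 0.5456i, 0.2662 + 1.5523i, -1.2112 + 1.0067i, -1.4775 - 0.5456i, -0.2662 - 1.5523i, 1.2112 - 1.0067i


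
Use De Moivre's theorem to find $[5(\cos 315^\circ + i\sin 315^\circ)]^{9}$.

By De Moivre: z^n = r^n(cos(nθ) + i sin(nθ))
= 5^9(cos(9*315°) + i sin(9*315°))
= 1953125(cos 315° + i sin 315°)
= 1953125*sqrt(2)/2 - (1953125*sqrt(2)/2)i


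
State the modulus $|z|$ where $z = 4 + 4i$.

|z| = sqrt(a^2 + b^2) = sqrt(4^2 + 4^2) = sqrt(32) = sqrt(32)


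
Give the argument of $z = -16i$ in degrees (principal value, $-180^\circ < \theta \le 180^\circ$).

a = 0 and b < 0, so z lies on the negative imaginary axis: θ = -90°


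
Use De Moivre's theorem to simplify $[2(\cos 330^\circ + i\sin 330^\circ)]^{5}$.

By De Moivre: z^n = r^n(cos(nθ) + i sin(nθ))
= 2^5(cos(5*330°) + i sin(5*330°))
= 32(cos 210° + i sin 210°)
= -16*sqrt(3) - 16i


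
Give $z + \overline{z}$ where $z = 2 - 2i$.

z + conjugate(z) = (a + bi) + (a - bi) = 2a
= 2 * 2 = 4


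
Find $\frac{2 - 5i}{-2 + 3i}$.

Multiply numerator and denominator by conjugate (-2 - 3i):
= (2 - 5i)(-2 - 3i) / ((-2)^2 + 3^2)
= (-19 + 4i) / 13
= -19/13 + (4/13)i


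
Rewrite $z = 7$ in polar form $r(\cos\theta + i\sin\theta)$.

r = |z| = sqrt(a^2 + b^2) = sqrt((7)^2 + (0)^2) = sqrt(49 + 0) = sqrt(49) = 7
b = 0 and a > 0, so z lies on the positive real axis: θ = 0°
z = 7(cos 0° + i sin 0°)


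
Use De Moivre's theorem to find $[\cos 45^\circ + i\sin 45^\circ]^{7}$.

By De Moivre: z^n = r^n(cos(nθ) + i sin(nθ))
= 1^7(cos(7*45°) + i sin(7*45°))
= 1(cos 315° + i sin 315°)
= sqrt(2)/2 - (sqrt(2)/2)i


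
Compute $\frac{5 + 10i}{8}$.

Divisor is real, so divide each part by 8:
= 5/8 + (5/4)i


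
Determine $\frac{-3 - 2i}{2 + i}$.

Multiply numerator and denominator by conjugate (2 - i):
= (-3 - 2i)(2 - i) / (2^2 + 1^2)
= (-8 - i) / 5
= -8/5 - (1/5)i


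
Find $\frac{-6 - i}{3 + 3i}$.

Multiply numerator and denominator by conjugate (3 - 3i):
= (-6 - i)(3 - 3i) / (3^2 + 3^2)
= (-21 + 15i) / 18
Divide through by 3: (-7 + 5i) / 6
= -7/6 + (5/6)i


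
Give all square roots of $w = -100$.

|w| = 100, arg(w) = 180°
Root modulus = 100^(1/2) = 10
Root arguments: θ_k = (180° + 360°k)/2 for k = 0, 1, ..., 1
Roots: 10i, -10i


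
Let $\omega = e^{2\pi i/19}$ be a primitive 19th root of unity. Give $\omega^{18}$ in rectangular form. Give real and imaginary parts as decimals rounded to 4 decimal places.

ω^18 = e^(2πi·18/19) = e^(i·36π/19)
= cos(36π/19) + i sin(36π/19)
= 0.9458 - 0.3247i


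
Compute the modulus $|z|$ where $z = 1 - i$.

|z| = sqrt(a^2 + b^2) = sqrt(1^2 + (-1)^2) = sqrt(2) = sqrt(2)


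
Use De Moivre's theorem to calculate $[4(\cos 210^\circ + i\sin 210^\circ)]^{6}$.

By De Moivre: z^n = r^n(cos(nθ) + i sin(nθ))
= 4^6(cos(6*210°) + i sin(6*210°))
= 4096(cos 180° + i sin 180°)
= -4096


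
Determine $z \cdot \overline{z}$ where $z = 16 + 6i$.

z * conjugate(z) = |z|^2 = a^2 + b^2
= 16^2 + 6^2 = 292


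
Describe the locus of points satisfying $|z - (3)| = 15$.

|z - z0| = r describes a circle centered at z0 with radius r
Here z0 = 3 and r = 15
Locus: Circle centered at (3, 0) with radius 15


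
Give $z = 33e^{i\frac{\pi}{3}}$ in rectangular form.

a = r cos θ = 33 * 1/2 = 33/2
b = r sin θ = 33 * sqrt(3)/2 = 33*sqrt(3)/2
z = 33/2 + (33*sqrt(3)/2)i


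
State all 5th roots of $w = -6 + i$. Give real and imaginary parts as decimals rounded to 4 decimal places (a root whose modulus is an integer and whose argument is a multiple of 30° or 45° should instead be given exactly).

|w| = sqrt(37) ≈ 6.082763, arg(w) ≈ 170.537678°
Root modulus = sqrt(37)^(1/5) ≈ 1.434895
Root arguments: θ_k = (arg(w) + 360°k)/5 for k = 0, 1, ..., 4
Compute each root as (root modulus)(cos θ_k + i sin θ_k) using full-precision intermediates, then round to 4 decimal places.
Roots: 1.1881 + 0.8046i, -0.3981 + 1.3786i, -1.4341 + 0.0474i, -0.4882 - 1.3493i, 1.1324 - 0.8813i


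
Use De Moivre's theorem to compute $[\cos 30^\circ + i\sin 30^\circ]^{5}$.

By De Moivre: z^n = r^n(cos(nθ) + i sin(nθ))
= 1^5(cos(5*30°) + i sin(5*30°))
= 1(cos 150° + i sin 150°)
= -sqrt(3)/2 + (1/2)i


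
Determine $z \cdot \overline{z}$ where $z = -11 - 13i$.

z * conjugate(z) = |z|^2 = a^2 + b^2
= (-11)^2 + (-13)^2 = 290


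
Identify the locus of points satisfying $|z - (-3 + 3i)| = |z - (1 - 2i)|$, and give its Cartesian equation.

|z - z1| = |z - z2| means z is equidistant from z1 and z2,
i.e. the perpendicular bisector of the segment from (-3, 3) to (1, -2) (midpoint (-1, 1/2)).
With z = x + yi, square both sides:
(x - (-3))^2 + (y - 3)^2 = (x - 1)^2 + (y - (-2))^2
The x^2 and y^2 terms cancel: 8x + (-10)y = 5 - 18 = -13
Simplify: 8x - 10y = -13
Locus: Perpendicular bisector of the segment from (-3, 3) to (1, -2): the line 8x - 10y = -13


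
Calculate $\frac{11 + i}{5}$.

Divisor is real, so divide each part by 5:
= 11/5 + (1/5)i


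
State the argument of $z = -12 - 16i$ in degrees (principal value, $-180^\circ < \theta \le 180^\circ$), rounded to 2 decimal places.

θ = arctan(b/a) = arctan(-16/-12) (quadrant-adjusted) = -126.87°


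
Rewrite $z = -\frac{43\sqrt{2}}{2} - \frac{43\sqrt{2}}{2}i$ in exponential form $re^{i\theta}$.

r = |z| = sqrt((-43*sqrt(2)/2)^2 + (-43*sqrt(2)/2)^2) = sqrt(1849/2 + 1849/2) = sqrt(1849) = 43
θ = arctan(b/a) = arctan(-30.4056/-30.4056) (quadrant-adjusted) = -135° = -3π/4
z = 43e^(-i*3π/4)


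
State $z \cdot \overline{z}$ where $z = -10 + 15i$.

z * conjugate(z) = |z|^2 = a^2 + b^2
= (-10)^2 + 15^2 = 325


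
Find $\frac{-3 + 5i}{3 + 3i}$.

Multiply numerator and denominator by conjugate (3 - 3i):
= (-3 + 5i)(3 - 3i) / (3^2 + 3^2)
= (6 + 24i) / 18
Divide through by 6: (1 + 4i) / 3
= 1/3 + (4/3)i


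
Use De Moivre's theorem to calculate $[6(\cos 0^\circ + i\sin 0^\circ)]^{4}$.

By De Moivre: z^n = r^n(cos(nθ) + i sin(nθ))
= 6^4(cos(4*0°) + i sin(4*0°))
= 1296(cos 0° + i sin 0°)
= 1296


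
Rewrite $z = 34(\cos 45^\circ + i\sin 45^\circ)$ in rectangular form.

a = r cos θ = 34 * sqrt(2)/2 = 17*sqrt(2)
b = r sin θ = 34 * sqrt(2)/2 = 17*sqrt(2)
z = 17*sqrt(2) + 17*sqrt(2)i


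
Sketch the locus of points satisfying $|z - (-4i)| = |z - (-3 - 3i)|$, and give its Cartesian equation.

|z - z1| = |z - z2| means z is equidistant from z1 and z2,
i.e. the perpendicular bisector of the segment from (0, -4) to (-3, -3) (midpoint (-3/2, -7/2)).
With z = x + yi, square both sides:
(x - 0)^2 + (y - (-4))^2 = (x - (-3))^2 + (y - (-3))^2
The x^2 and y^2 terms cancel: -6x + 2y = 18 - 16 = 2
Simplify: 3x - y = -1
Locus: Perpendicular bisector of the segment from (0, -4) to (-3, -3): the line 3x - y = -1


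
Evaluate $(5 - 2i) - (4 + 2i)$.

(5 - 4) + (-2 - 2)i = 1 - 4i


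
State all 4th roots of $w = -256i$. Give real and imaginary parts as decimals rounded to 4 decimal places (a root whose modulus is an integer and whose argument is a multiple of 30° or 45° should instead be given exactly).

|w| = 256, arg(w) = 270°
Root modulus = 256^(1/4) = 4
Root arguments: θ_k = (270° + 360°k)/4 for k = 0, 1, ..., 3
Compute each root as (root modulus)(cos θ_k + i sin θ_k) using full-precision intermediates, then round to 4 decimal places.
Roots: 1.5307 + 3.6955i, -3.6955 + 1.5307i, -1.5307 - 3.6955i, 3.6955 - 1.5307i


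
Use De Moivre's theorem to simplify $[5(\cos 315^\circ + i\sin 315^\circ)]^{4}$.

By De Moivre: z^n = r^n(cos(nθ) + i sin(nθ))
= 5^4(cos(4*315°) + i sin(4*315°))
= 625(cos 180° + i sin 180°)
= -625


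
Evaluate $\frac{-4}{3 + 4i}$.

Multiply numerator and denominator by conjugate (3 - 4i):
= (-4)(3 - 4i) / (3^2 + 4^2)
= (-12 + 16i) / 25
= -12/25 + (16/25)i


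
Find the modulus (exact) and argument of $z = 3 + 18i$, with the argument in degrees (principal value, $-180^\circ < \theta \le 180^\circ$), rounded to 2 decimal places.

|z| = sqrt(3^2 + 18^2) = sqrt(333)
arg(z) = arctan(b/a) = arctan(18/3) (quadrant-adjusted) = 80.54°


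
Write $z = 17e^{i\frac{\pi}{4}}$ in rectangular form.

a = r cos θ = 17 * sqrt(2)/2 = 17*sqrt(2)/2
b = r sin θ = 17 * sqrt(2)/2 = 17*sqrt(2)/2
z = 17*sqrt(2)/2 + (17*sqrt(2)/2)i


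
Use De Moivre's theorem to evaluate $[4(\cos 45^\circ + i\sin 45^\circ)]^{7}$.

By De Moivre: z^n = r^n(cos(nθ) + i sin(nθ))
= 4^7(cos(7*45°) + i sin(7*45°))
= 16384(cos 315° + i sin 315°)
= 8192*sqrt(2) - 8192*sqrt(2)i


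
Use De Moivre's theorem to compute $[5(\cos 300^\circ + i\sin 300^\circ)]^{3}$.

By De Moivre: z^n = r^n(cos(nθ) + i sin(nθ))
= 5^3(cos(3*300°) + i sin(3*300°))
= 125(cos 180° + i sin 180°)
= -125


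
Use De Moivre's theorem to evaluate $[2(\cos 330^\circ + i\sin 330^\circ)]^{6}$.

By De Moivre: z^n = r^n(cos(nθ) + i sin(nθ))
= 2^6(cos(6*330°) + i sin(6*330°))
= 64(cos 180° + i sin 180°)
= -64


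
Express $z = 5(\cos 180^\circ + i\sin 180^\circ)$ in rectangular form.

a = r cos θ = 5 * -1 = -5
b = r sin θ = 5 * 0 = 0
z = -5


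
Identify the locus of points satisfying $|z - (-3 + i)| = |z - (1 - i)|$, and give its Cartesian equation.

|z - z1| = |z - z2| means z is equidistant from z1 and z2,
i.e. the perpendicular bisector of the segment from (-3, 1) to (1, -1) (midpoint (-1, 0)).
With z = x + yi, square both sides:
(x - (-3))^2 + (y - 1)^2 = (x - 1)^2 + (y - (-1))^2
The x^2 and y^2 terms cancel: 8x + (-4)y = 2 - 10 = -8
Simplify: 2x - y = -2
Locus: Perpendicular bisector of the segment from (-3, 1) to (1, -1): the line 2x - y = -2


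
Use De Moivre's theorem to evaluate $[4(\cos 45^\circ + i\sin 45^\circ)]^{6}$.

By De Moivre: z^n = r^n(cos(nθ) + i sin(nθ))
= 4^6(cos(6*45°) + i sin(6*45°))
= 4096(cos 270° + i sin 270°)
= -4096i


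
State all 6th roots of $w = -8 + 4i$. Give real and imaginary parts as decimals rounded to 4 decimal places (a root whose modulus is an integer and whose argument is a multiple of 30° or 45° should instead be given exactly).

|w| = sqrt(80) ≈ 8.944272, arg(w) ≈ 153.434949°
Root modulus = sqrt(80)^(1/6) ≈ 1.440757
Root arguments: θ_k = (arg(w) + 360°k)/6 for k = 0, 1, ..., 5
Compute each root as (root modulus)(cos θ_k + i sin θ_k) using full-precision intermediates, then round to 4 decimal places.
Roots: 1.2996 + 0.6219i, 0.1112 + 1.4365i, -1.1884 + 0.8146i, -1.2996 - 0.6219i, -0.1112 - 1.4365i, 1.1884 - 0.8146i


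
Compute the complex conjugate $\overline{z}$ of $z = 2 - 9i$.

If z = a + bi, then conjugate(z) = a - bi
conjugate(2 - 9i) = 2 + 9i


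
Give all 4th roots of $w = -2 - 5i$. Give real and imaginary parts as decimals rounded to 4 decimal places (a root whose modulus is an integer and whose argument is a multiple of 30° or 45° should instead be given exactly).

|w| = sqrt(29) ≈ 5.385165, arg(w) ≈ 248.198591°
Root modulus = sqrt(29)^(1/4) ≈ 1.523350
Root arguments: θ_k = (arg(w) + 360°k)/4 for k = 0, 1, ..., 3
Compute each root as (root modulus)(cos θ_k + i sin θ_k) using full-precision intermediates, then round to 4 decimal places.
Roots: 0.7140 + 1.3457i, -1.3457 + 0.7140i, -0.7140 - 1.3457i, 1.3457 - 0.7140i


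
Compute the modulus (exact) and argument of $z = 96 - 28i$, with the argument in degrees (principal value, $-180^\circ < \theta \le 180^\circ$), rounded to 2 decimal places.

|z| = sqrt(96^2 + (-28)^2) = 100
arg(z) = arctan(b/a) = arctan(-28/96) (quadrant-adjusted) = -16.26°


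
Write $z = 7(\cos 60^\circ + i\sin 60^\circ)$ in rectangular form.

a = r cos θ = 7 * 1/2 = 7/2
b = r sin θ = 7 * sqrt(3)/2 = 7*sqrt(3)/2
z = 7/2 + (7*sqrt(3)/2)i


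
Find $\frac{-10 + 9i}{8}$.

Divisor is real, so divide each part by 8:
= -5/4 + (9/8)i


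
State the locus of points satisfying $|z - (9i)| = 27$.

|z - z0| = r describes a circle centered at z0 with radius r
Here z0 = 9i and r = 27
Locus: Circle centered at (0, 9) with radius 27


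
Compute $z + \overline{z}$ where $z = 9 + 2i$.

z + conjugate(z) = (a + bi) + (a - bi) = 2a
= 2 * 9 = 18


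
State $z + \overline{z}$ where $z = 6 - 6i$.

z + conjugate(z) = (a + bi) + (a - bi) = 2a
= 2 * 6 = 12


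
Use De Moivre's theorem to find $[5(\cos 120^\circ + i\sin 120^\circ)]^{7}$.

By De Moivre: z^n = r^n(cos(nθ) + i sin(nθ))
= 5^7(cos(7*120°) + i sin(7*120°))
= 78125(cos 120° + i sin 120°)
= -78125/2 + (78125*sqrt(3)/2)i


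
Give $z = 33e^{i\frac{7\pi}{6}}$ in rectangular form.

a = r cos θ = 33 * -sqrt(3)/2 = -33*sqrt(3)/2
b = r sin θ = 33 * -1/2 = -33/2
z = -33*sqrt(3)/2 - (33/2)i


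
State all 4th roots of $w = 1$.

|w| = 1, arg(w) = 0°
Root modulus = 1^(1/4) = 1
Root arguments: θ_k = (0° + 360°k)/4 for k = 0, 1, ..., 3
Roots: 1, i, -1, -i


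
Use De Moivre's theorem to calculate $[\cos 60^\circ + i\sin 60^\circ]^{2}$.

By De Moivre: z^n = r^n(cos(nθ) + i sin(nθ))
= 1^2(cos(2*60°) + i sin(2*60°))
= 1(cos 120° + i sin 120°)
= -1/2 + (sqrt(3)/2)i


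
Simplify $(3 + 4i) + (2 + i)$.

(3 + 2) + (4 + 1)i = 5 + 5i


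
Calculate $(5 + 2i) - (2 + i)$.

(5 - 2) + (2 - 1)i = 3 + i


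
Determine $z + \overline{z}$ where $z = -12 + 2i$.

z + conjugate(z) = (a + bi) + (a - bi) = 2a
= 2 * (-12) = -24


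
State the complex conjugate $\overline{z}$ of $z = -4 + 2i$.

If z = a + bi, then conjugate(z) = a - bi
conjugate(-4 + 2i) = -4 - 2i


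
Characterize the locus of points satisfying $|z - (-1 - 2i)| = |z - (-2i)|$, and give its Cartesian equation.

|z - z1| = |z - z2| means z is equidistant from z1 and z2,
i.e. the perpendicular bisector of the segment from (-1, -2) to (0, -2) (midpoint (-1/2, -2)).
With z = x + yi, square both sides:
(x - (-1))^2 + (y - (-2))^2 = (x - 0)^2 + (y - (-2))^2
The x^2 and y^2 terms cancel: 2x + 0y = 4 - 5 = -1
Simplify: x = -1/2
Locus: Perpendicular bisector of the segment from (-1, -2) to (0, -2): the line x = -1/2


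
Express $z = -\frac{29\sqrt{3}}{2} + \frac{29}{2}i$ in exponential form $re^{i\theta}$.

r = |z| = sqrt((-29*sqrt(3)/2)^2 + (29/2)^2) = sqrt(2523/4 + 841/4) = sqrt(841) = 29
θ = arctan(b/a) = arctan(14.5/-25.1147) (quadrant-adjusted) = 150° = 5π/6
z = 29e^(i*5π/6)


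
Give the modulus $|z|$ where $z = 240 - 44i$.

|z| = sqrt(a^2 + b^2) = sqrt(240^2 + (-44)^2) = sqrt(59536) = 244


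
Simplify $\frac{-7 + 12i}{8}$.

Divisor is real, so divide each part by 8:
= -7/8 + (3/2)i


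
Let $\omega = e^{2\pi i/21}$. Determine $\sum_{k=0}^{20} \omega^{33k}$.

Let ζ = ω^33 = e^(2πi·33/21). Since 21 ∤ 33, ζ ≠ 1.
Sum = Σ_{k=0}^{20} ζ^k = (ζ^21 - 1)/(ζ - 1) = (ω^{33·21} - 1)/(ζ - 1) = (1 - 1)/(ζ - 1) = 0


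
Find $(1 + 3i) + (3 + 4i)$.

(1 + 3) + (3 + 4)i = 4 + 7i


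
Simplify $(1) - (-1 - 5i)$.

(1 - (-1)) + (0 - (-5))i = 2 + 5i


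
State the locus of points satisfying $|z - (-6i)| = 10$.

|z - z0| = r describes a circle centered at z0 with radius r
Here z0 = -6i and r = 10
Locus: Circle centered at (0, -6) with radius 10


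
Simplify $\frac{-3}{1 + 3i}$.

Multiply numerator and denominator by conjugate (1 - 3i):
= (-3)(1 - 3i) / (1^2 + 3^2)
= (-3 + 9i) / 10
= -3/10 + (9/10)i


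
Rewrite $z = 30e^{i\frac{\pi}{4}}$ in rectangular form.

a = r cos θ = 30 * sqrt(2)/2 = 15*sqrt(2)
b = r sin θ = 30 * sqrt(2)/2 = 15*sqrt(2)
z = 15*sqrt(2) + 15*sqrt(2)i


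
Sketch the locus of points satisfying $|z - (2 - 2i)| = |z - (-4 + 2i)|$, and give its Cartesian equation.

|z - z1| = |z - z2| means z is equidistant from z1 and z2,
i.e. the perpendicular bisector of the segment from (2, -2) to (-4, 2) (midpoint (-1, 0)).
With z = x + yi, square both sides:
(x - 2)^2 + (y - (-2))^2 = (x - (-4))^2 + (y - 2)^2
The x^2 and y^2 terms cancel: -12x + 8y = 20 - 8 = 12
Simplify: 3x - 2y = -3
Locus: Perpendicular bisector of the segment from (2, -2) to (-4, 2): the line 3x - 2y = -3


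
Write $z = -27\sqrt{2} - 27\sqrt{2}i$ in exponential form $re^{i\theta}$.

r = |z| = sqrt((-27*sqrt(2))^2 + (-27*sqrt(2))^2) = sqrt(1458 + 1458) = sqrt(2916) = 54
θ = arctan(b/a) = arctan(-38.1838/-38.1838) (quadrant-adjusted) = -135° = -3π/4
z = 54e^(-i*3π/4)


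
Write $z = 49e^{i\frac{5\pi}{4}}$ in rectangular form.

a = r cos θ = 49 * -sqrt(2)/2 = -49*sqrt(2)/2
b = r sin θ = 49 * -sqrt(2)/2 = -49*sqrt(2)/2
z = -49*sqrt(2)/2 - (49*sqrt(2)/2)i


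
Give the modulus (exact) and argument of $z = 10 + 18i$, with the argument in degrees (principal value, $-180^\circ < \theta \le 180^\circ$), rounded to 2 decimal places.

|z| = sqrt(10^2 + 18^2) = sqrt(424)
arg(z) = arctan(b/a) = arctan(18/10) (quadrant-adjusted) = 60.95°


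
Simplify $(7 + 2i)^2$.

(a + bi)^2 = a^2 - b^2 + 2abi
= 7^2 - 2^2 + 2*7*2i
= 45 + 28i


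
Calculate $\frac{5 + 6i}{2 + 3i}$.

Multiply numerator and denominator by conjugate (2 - 3i):
= (5 + 6i)(2 - 3i) / (2^2 + 3^2)
= (28 - 3i) / 13
= 28/13 - (3/13)i


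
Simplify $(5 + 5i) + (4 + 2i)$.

(5 + 4) + (5 + 2)i = 9 + 7i


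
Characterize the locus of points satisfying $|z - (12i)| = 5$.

|z - z0| = r describes a circle centered at z0 with radius r
Here z0 = 12i and r = 5
Locus: Circle centered at (0, 12) with radius 5


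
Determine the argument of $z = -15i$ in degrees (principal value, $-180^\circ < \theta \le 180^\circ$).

a = 0 and b < 0, so z lies on the negative imaginary axis: θ = -90°


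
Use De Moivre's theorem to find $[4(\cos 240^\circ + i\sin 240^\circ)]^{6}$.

By De Moivre: z^n = r^n(cos(nθ) + i sin(nθ))
= 4^6(cos(6*240°) + i sin(6*240°))
= 4096(cos 0° + i sin 0°)
= 4096


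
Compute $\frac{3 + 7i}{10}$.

Divisor is real, so divide each part by 10:
= 3/10 + (7/10)i


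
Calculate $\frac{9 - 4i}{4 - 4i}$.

Multiply numerator and denominator by conjugate (4 + 4i):
= (9 - 4i)(4 + 4i) / (4^2 + (-4)^2)
= (52 + 20i) / 32
Divide through by 4: (13 + 5i) / 8
= 13/8 + (5/8)i


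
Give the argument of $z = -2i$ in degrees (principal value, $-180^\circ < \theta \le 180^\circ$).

a = 0 and b < 0, so z lies on the negative imaginary axis: θ = -90°


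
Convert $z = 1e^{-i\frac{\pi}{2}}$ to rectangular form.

a = r cos θ = 1 * 0 = 0
b = r sin θ = 1 * -1 = -1
z = -i


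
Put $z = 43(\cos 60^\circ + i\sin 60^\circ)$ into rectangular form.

a = r cos θ = 43 * 1/2 = 43/2
b = r sin θ = 43 * sqrt(3)/2 = 43*sqrt(3)/2
z = 43/2 + (43*sqrt(3)/2)i


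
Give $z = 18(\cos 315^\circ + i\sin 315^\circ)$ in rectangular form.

a = r cos θ = 18 * sqrt(2)/2 = 9*sqrt(2)
b = r sin θ = 18 * -sqrt(2)/2 = -9*sqrt(2)
z = 9*sqrt(2) - 9*sqrt(2)i


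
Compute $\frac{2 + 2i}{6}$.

Divisor is real, so divide each part by 6:
= 1/3 + (1/3)i


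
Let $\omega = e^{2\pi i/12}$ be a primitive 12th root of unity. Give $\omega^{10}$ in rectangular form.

ω^10 = e^(2πi·10/12) = e^(i·5π/3)
= cos(5π/3) + i sin(5π/3)
= 1/2 - (sqrt(3)/2)i


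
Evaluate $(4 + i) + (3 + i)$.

(4 + 3) + (1 + 1)i = 7 + 2i


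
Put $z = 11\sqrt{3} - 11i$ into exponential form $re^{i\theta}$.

r = |z| = sqrt((11*sqrt(3))^2 + (-11)^2) = sqrt(363 + 121) = sqrt(484) = 22
θ = arctan(b/a) = arctan(-11/19.0526) (quadrant-adjusted) = -30° = -π/6
z = 22e^(-i*π/6)


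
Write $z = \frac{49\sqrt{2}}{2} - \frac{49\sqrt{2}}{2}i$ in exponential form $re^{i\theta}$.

r = |z| = sqrt((49*sqrt(2)/2)^2 + (-49*sqrt(2)/2)^2) = sqrt(2401/2 + 2401/2) = sqrt(2401) = 49
θ = arctan(b/a) = arctan(-34.6482/34.6482) (quadrant-adjusted) = -45° = -π/4
z = 49e^(-i*π/4)


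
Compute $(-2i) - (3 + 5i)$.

(0 - 3) + (-2 - 5)i = -3 - 7i


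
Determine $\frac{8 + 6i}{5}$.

Divisor is real, so divide each part by 5:
= 8/5 + (6/5)i


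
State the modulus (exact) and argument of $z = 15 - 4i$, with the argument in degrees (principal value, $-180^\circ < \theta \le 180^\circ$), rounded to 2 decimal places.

|z| = sqrt(15^2 + (-4)^2) = sqrt(241)
arg(z) = arctan(b/a) = arctan(-4/15) (quadrant-adjusted) = -14.93°


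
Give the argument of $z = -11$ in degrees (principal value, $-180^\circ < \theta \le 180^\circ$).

b = 0 and a < 0, so z lies on the negative real axis: θ = 180°


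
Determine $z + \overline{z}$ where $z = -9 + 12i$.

z + conjugate(z) = (a + bi) + (a - bi) = 2a
= 2 * (-9) = -18


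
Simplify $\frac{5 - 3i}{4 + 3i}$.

Multiply numerator and denominator by conjugate (4 - 3i):
= (5 - 3i)(4 - 3i) / (4^2 + 3^2)
= (11 - 27i) / 25
= 11/25 - (27/25)i


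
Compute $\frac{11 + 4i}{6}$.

Divisor is real, so divide each part by 6:
= 11/6 + (2/3)i


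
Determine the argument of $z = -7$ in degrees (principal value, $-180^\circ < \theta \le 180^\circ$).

b = 0 and a < 0, so z lies on the negative real axis: θ = 180°


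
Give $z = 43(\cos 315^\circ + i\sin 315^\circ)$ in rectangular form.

a = r cos θ = 43 * sqrt(2)/2 = 43*sqrt(2)/2
b = r sin θ = 43 * -sqrt(2)/2 = -43*sqrt(2)/2
z = 43*sqrt(2)/2 - (43*sqrt(2)/2)i


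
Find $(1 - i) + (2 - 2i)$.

(1 + 2) + (-1 + (-2))i = 3 - 3i


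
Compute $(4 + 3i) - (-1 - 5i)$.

(4 - (-1)) + (3 - (-5))i = 5 + 8i


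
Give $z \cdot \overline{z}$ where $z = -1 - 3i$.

z * conjugate(z) = |z|^2 = a^2 + b^2
= (-1)^2 + (-3)^2 = 10


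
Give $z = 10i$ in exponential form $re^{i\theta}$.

r = |z| = sqrt((0)^2 + (10)^2) = sqrt(0 + 100) = sqrt(100) = 10
a = 0 and b > 0, so z lies on the positive imaginary axis: θ = 90° = π/2
z = 10e^(i*π/2)


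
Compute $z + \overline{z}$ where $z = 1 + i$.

z + conjugate(z) = (a + bi) + (a - bi) = 2a
= 2 * 1 = 2


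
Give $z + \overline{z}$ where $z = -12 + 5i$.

z + conjugate(z) = (a + bi) + (a - bi) = 2a
= 2 * (-12) = -24
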